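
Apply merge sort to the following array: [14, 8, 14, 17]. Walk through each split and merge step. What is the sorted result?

Merge sort trace:

Split: [14, 8, 14, 17] -> [14, 8] and [14, 17]
  Split: [14, 8] -> [14] and [8]
  Merge: [14] + [8] -> [8, 14]
  Split: [14, 17] -> [14] and [17]
  Merge: [14] + [17] -> [14, 17]
Merge: [8, 14] + [14, 17] -> [8, 14, 14, 17]

Final sorted array: [8, 14, 14, 17]

The merge sort proceeds by recursively splitting the array and merging sorted halves.
After all merges, the sorted array is [8, 14, 14, 17].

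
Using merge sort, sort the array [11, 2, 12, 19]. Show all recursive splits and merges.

Merge sort trace:

Split: [11, 2, 12, 19] -> [11, 2] and [12, 19]
  Split: [11, 2] -> [11] and [2]
  Merge: [11] + [2] -> [2, 11]
  Split: [12, 19] -> [12] and [19]
  Merge: [12] + [19] -> [12, 19]
Merge: [2, 11] + [12, 19] -> [2, 11, 12, 19]

Final sorted array: [2, 11, 12, 19]

The merge sort proceeds by recursively splitting the array and merging sorted halves.
After all merges, the sorted array is [2, 11, 12, 19].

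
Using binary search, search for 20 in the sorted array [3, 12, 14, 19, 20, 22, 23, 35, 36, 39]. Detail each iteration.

Binary search for 20 in [3, 12, 14, 19, 20, 22, 23, 35, 36, 39]:

lo=0, hi=9, mid=4, arr[mid]=20 -> Found target at index 4!

Binary search finds 20 at index 4 after 1 comparisons. The search repeatedly halves the search space by comparing with the middle element.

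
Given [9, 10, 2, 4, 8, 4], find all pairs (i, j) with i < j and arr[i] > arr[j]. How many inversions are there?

Finding inversions in [9, 10, 2, 4, 8, 4]:

(0, 2): arr[0]=9 > arr[2]=2
(0, 3): arr[0]=9 > arr[3]=4
(0, 4): arr[0]=9 > arr[4]=8
(0, 5): arr[0]=9 > arr[5]=4
(1, 2): arr[1]=10 > arr[2]=2
(1, 3): arr[1]=10 > arr[3]=4
(1, 4): arr[1]=10 > arr[4]=8
(1, 5): arr[1]=10 > arr[5]=4
(4, 5): arr[4]=8 > arr[5]=4

Total inversions: 9

The array has 9 inversion(s): (0,2), (0,3), (0,4), (0,5), (1,2), (1,3), (1,4), (1,5), (4,5). Each pair (i,j) satisfies i < j and arr[i] > arr[j].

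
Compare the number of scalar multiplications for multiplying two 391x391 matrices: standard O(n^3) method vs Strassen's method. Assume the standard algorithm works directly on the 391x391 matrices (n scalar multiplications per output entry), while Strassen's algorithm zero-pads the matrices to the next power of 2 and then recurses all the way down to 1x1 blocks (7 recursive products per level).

Matrix multiplication for 391x391 matrices:

Strassen's algorithm requires power-of-2 dimensions. Pad 391x391 to 512x512 (next power of 2).

Standard algorithm: 391^3 = 59776471 multiplications
Strassen's algorithm: 7^(log2(512)) = 7^9 = 40353607 multiplications
Savings: 59776471 - 40353607 = 19422864 multiplications

Standard: 59776471 multiplications (391^3). Strassen: 40353607 multiplications (7^9, after padding to 512x512). Strassen reduces 8 recursive multiplications to 7 at each level.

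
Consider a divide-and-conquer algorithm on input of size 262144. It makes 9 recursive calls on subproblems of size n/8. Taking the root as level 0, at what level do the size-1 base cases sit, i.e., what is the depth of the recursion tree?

For divide and conquer with division factor 8:

Problem sizes at each level:
Level 0: 262144
Level 1: 32768
Level 2: 4096
Level 3: 512
Level 4: 64
Level 5: 8
Level 6: 1

The root is level 0 and the size-1 base case is level 6 (the tree spans levels 0 through 6, i.e. 7 levels counting the root), so the depth is the number of divisions: log_8(262144) = 6

The recursion tree depth is log_8(262144) = 6. At each level, the problem size is divided by 8, so it takes 6 divisions to reduce to a base case of size 1. The algorithm makes 9 recursive calls at each level.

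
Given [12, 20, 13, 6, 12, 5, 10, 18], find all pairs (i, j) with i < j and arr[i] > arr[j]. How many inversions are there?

Finding inversions in [12, 20, 13, 6, 12, 5, 10, 18]:

(0, 3): arr[0]=12 > arr[3]=6
(0, 5): arr[0]=12 > arr[5]=5
(0, 6): arr[0]=12 > arr[6]=10
(1, 2): arr[1]=20 > arr[2]=13
(1, 3): arr[1]=20 > arr[3]=6
(1, 4): arr[1]=20 > arr[4]=12
(1, 5): arr[1]=20 > arr[5]=5
(1, 6): arr[1]=20 > arr[6]=10
(1, 7): arr[1]=20 > arr[7]=18
(2, 3): arr[2]=13 > arr[3]=6
(2, 4): arr[2]=13 > arr[4]=12
(2, 5): arr[2]=13 > arr[5]=5
(2, 6): arr[2]=13 > arr[6]=10
(3, 5): arr[3]=6 > arr[5]=5
(4, 5): arr[4]=12 > arr[5]=5
(4, 6): arr[4]=12 > arr[6]=10

Total inversions: 16

The array has 16 inversion(s): (0,3), (0,5), (0,6), (1,2), (1,3), (1,4), (1,5), (1,6), (1,7), (2,3), (2,4), (2,5), (2,6), (3,5), (4,5), (4,6). Each pair (i,j) satisfies i < j and arr[i] > arr[j].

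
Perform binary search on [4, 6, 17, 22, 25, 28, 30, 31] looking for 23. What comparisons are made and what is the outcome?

Binary search for 23 in [4, 6, 17, 22, 25, 28, 30, 31]:

lo=0, hi=7, mid=3, arr[mid]=22 -> 22 < 23, search right half
lo=4, hi=7, mid=5, arr[mid]=28 -> 28 > 23, search left half
lo=4, hi=4, mid=4, arr[mid]=25 -> 25 > 23, search left half
lo=4 > hi=3, target 23 not found

Binary search determines that 23 is not in the array after 3 comparisons. The search space was exhausted without finding the target.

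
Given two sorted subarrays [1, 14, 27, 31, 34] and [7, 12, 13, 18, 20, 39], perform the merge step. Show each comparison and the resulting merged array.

Merging process:

Compare 1 vs 7: take 1 from left. Merged: [1]
Compare 14 vs 7: take 7 from right. Merged: [1, 7]
Compare 14 vs 12: take 12 from right. Merged: [1, 7, 12]
Compare 14 vs 13: take 13 from right. Merged: [1, 7, 12, 13]
Compare 14 vs 18: take 14 from left. Merged: [1, 7, 12, 13, 14]
Compare 27 vs 18: take 18 from right. Merged: [1, 7, 12, 13, 14, 18]
Compare 27 vs 20: take 20 from right. Merged: [1, 7, 12, 13, 14, 18, 20]
Compare 27 vs 39: take 27 from left. Merged: [1, 7, 12, 13, 14, 18, 20, 27]
Compare 31 vs 39: take 31 from left. Merged: [1, 7, 12, 13, 14, 18, 20, 27, 31]
Compare 34 vs 39: take 34 from left. Merged: [1, 7, 12, 13, 14, 18, 20, 27, 31, 34]
Append remaining from right: [39]. Merged: [1, 7, 12, 13, 14, 18, 20, 27, 31, 34, 39]

Final merged array: [1, 7, 12, 13, 14, 18, 20, 27, 31, 34, 39]
Total comparisons: 10

The merged array is [1, 7, 12, 13, 14, 18, 20, 27, 31, 34, 39], requiring 10 comparisons. The merge step runs in O(n) time where n is the total number of elements.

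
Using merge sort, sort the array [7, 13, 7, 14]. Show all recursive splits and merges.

Merge sort trace:

Split: [7, 13, 7, 14] -> [7, 13] and [7, 14]
  Split: [7, 13] -> [7] and [13]
  Merge: [7] + [13] -> [7, 13]
  Split: [7, 14] -> [7] and [14]
  Merge: [7] + [14] -> [7, 14]
Merge: [7, 13] + [7, 14] -> [7, 7, 13, 14]

Final sorted array: [7, 7, 13, 14]

The merge sort proceeds by recursively splitting the array and merging sorted halves.
After all merges, the sorted array is [7, 7, 13, 14].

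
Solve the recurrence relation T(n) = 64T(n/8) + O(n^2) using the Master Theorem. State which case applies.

Master Theorem for T(n) = 64T(n/8) + O(n^2):

a = 64, b = 8, c = 2
log_b(a) = log_8(64) = 2.0000

Case 2: c = 2 = log_8(64) = 2.0000
T(n) = O(n^2 log n) = O(n^2 log n)

For T(n) = 64T(n/8) + O(n^2): log_8(64) = 2.0000. This is Case 2 of the Master Theorem (c = log_b(a), equal work at all levels), giving O(n^2 log n).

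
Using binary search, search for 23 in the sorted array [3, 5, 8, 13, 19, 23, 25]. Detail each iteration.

Binary search for 23 in [3, 5, 8, 13, 19, 23, 25]:

lo=0, hi=6, mid=3, arr[mid]=13 -> 13 < 23, search right half
lo=4, hi=6, mid=5, arr[mid]=23 -> Found target at index 5!

Binary search finds 23 at index 5 after 2 comparisons. The search repeatedly halves the search space by comparing with the middle element.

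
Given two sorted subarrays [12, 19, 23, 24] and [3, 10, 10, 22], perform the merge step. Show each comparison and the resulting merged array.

Merging process:

Compare 12 vs 3: take 3 from right. Merged: [3]
Compare 12 vs 10: take 10 from right. Merged: [3, 10]
Compare 12 vs 10: take 10 from right. Merged: [3, 10, 10]
Compare 12 vs 22: take 12 from left. Merged: [3, 10, 10, 12]
Compare 19 vs 22: take 19 from left. Merged: [3, 10, 10, 12, 19]
Compare 23 vs 22: take 22 from right. Merged: [3, 10, 10, 12, 19, 22]
Append remaining from left: [23, 24]. Merged: [3, 10, 10, 12, 19, 22, 23, 24]

Final merged array: [3, 10, 10, 12, 19, 22, 23, 24]
Total comparisons: 6

The merged array is [3, 10, 10, 12, 19, 22, 23, 24], requiring 6 comparisons. The merge step runs in O(n) time where n is the total number of elements.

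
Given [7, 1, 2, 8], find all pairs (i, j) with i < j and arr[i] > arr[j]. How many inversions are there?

Finding inversions in [7, 1, 2, 8]:

(0, 1): arr[0]=7 > arr[1]=1
(0, 2): arr[0]=7 > arr[2]=2

Total inversions: 2

The array has 2 inversion(s): (0,1), (0,2). Each pair (i,j) satisfies i < j and arr[i] > arr[j].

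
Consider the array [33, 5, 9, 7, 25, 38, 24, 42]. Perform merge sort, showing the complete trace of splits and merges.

Merge sort trace:

Split: [33, 5, 9, 7, 25, 38, 24, 42] -> [33, 5, 9, 7] and [25, 38, 24, 42]
  Split: [33, 5, 9, 7] -> [33, 5] and [9, 7]
    Split: [33, 5] -> [33] and [5]
    Merge: [33] + [5] -> [5, 33]
    Split: [9, 7] -> [9] and [7]
    Merge: [9] + [7] -> [7, 9]
  Merge: [5, 33] + [7, 9] -> [5, 7, 9, 33]
  Split: [25, 38, 24, 42] -> [25, 38] and [24, 42]
    Split: [25, 38] -> [25] and [38]
    Merge: [25] + [38] -> [25, 38]
    Split: [24, 42] -> [24] and [42]
    Merge: [24] + [42] -> [24, 42]
  Merge: [25, 38] + [24, 42] -> [24, 25, 38, 42]
Merge: [5, 7, 9, 33] + [24, 25, 38, 42] -> [5, 7, 9, 24, 25, 33, 38, 42]

Final sorted array: [5, 7, 9, 24, 25, 33, 38, 42]

The merge sort proceeds by recursively splitting the array and merging sorted halves.
After all merges, the sorted array is [5, 7, 9, 24, 25, 33, 38, 42].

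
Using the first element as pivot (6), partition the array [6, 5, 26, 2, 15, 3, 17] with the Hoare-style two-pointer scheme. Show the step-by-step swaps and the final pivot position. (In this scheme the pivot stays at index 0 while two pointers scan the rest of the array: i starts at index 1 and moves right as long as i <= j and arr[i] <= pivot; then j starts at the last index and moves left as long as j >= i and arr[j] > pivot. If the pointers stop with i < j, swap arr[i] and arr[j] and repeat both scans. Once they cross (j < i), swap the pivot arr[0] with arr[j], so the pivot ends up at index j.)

Hoare-style two-pointer partition with pivot = 6:

Initial array: [6, 5, 26, 2, 15, 3, 17]

Pointers start at i = 1, j = 6.
i stops at index 2 (arr[2]=26 > 6), j stops at index 5 (arr[5]=3 <= 6): swap arr[2] and arr[5], array becomes [6, 5, 3, 2, 15, 26, 17]
i ends at 4, j ends at 3: the pointers have crossed (j < i), so scanning stops.

Swap pivot arr[0] with arr[3] to place pivot at position 3: [2, 5, 3, 6, 15, 26, 17]
Pivot position: 3

After partitioning with pivot 6, the array becomes [2, 5, 3, 6, 15, 26, 17]. The pivot is placed at index 3. All elements to the left of the pivot are <= 6, and all elements to the right are > 6.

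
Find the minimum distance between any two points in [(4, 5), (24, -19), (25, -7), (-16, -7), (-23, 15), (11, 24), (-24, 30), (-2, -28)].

Computing all pairwise distances among 8 points:

d((4, 5), (24, -19)) = 31.241
d((4, 5), (25, -7)) = 24.1868
d((4, 5), (-16, -7)) = 23.3238
d((4, 5), (-23, 15)) = 28.7924
d((4, 5), (11, 24)) = 20.2485
d((4, 5), (-24, 30)) = 37.5366
d((4, 5), (-2, -28)) = 33.541
d((24, -19), (25, -7)) = 12.0416 <-- minimum
d((24, -19), (-16, -7)) = 41.7612
d((24, -19), (-23, 15)) = 58.0086
d((24, -19), (11, 24)) = 44.9222
d((24, -19), (-24, 30)) = 68.593
d((24, -19), (-2, -28)) = 27.5136
d((25, -7), (-16, -7)) = 41.0
d((25, -7), (-23, 15)) = 52.8015
d((25, -7), (11, 24)) = 34.0147
d((25, -7), (-24, 30)) = 61.4003
d((25, -7), (-2, -28)) = 34.2053
d((-16, -7), (-23, 15)) = 23.0868
d((-16, -7), (11, 24)) = 41.1096
d((-16, -7), (-24, 30)) = 37.855
d((-16, -7), (-2, -28)) = 25.2389
d((-23, 15), (11, 24)) = 35.171
d((-23, 15), (-24, 30)) = 15.0333
d((-23, 15), (-2, -28)) = 47.8539
d((11, 24), (-24, 30)) = 35.5106
d((11, 24), (-2, -28)) = 53.6004
d((-24, 30), (-2, -28)) = 62.0322

Closest pair: (24, -19) and (25, -7) with distance 12.0416

The closest pair is (24, -19) and (25, -7) with Euclidean distance 12.0416. For 8 points, brute-force pairwise comparison is shown above. For large n, the divide-and-conquer algorithm (sort by x, recurse on halves, check the dividing strip) achieves O(n log n).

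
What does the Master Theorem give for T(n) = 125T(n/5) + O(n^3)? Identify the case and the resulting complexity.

Master Theorem for T(n) = 125T(n/5) + O(n^3):

a = 125, b = 5, c = 3
log_b(a) = log_5(125) = 3.0000

Case 2: c = 3 = log_5(125) = 3.0000
T(n) = O(n^3 log n) = O(n^3 log n)

For T(n) = 125T(n/5) + O(n^3): log_5(125) = 3.0000. This is Case 2 of the Master Theorem (c = log_b(a), equal work at all levels), giving O(n^3 log n).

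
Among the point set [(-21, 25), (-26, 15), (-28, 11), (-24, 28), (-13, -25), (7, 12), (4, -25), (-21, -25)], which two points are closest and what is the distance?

Computing all pairwise distances among 8 points:

d((-21, 25), (-26, 15)) = 11.1803
d((-21, 25), (-28, 11)) = 15.6525
d((-21, 25), (-24, 28)) = 4.2426 <-- minimum
d((-21, 25), (-13, -25)) = 50.636
d((-21, 25), (7, 12)) = 30.8707
d((-21, 25), (4, -25)) = 55.9017
d((-21, 25), (-21, -25)) = 50.0
d((-26, 15), (-28, 11)) = 4.4721
d((-26, 15), (-24, 28)) = 13.1529
d((-26, 15), (-13, -25)) = 42.0595
d((-26, 15), (7, 12)) = 33.1361
d((-26, 15), (4, -25)) = 50.0
d((-26, 15), (-21, -25)) = 40.3113
d((-28, 11), (-24, 28)) = 17.4642
d((-28, 11), (-13, -25)) = 39.0
d((-28, 11), (7, 12)) = 35.0143
d((-28, 11), (4, -25)) = 48.1664
d((-28, 11), (-21, -25)) = 36.6742
d((-24, 28), (-13, -25)) = 54.1295
d((-24, 28), (7, 12)) = 34.8855
d((-24, 28), (4, -25)) = 59.9416
d((-24, 28), (-21, -25)) = 53.0848
d((-13, -25), (7, 12)) = 42.0595
d((-13, -25), (4, -25)) = 17.0
d((-13, -25), (-21, -25)) = 8.0
d((7, 12), (4, -25)) = 37.1214
d((7, 12), (-21, -25)) = 46.4004
d((4, -25), (-21, -25)) = 25.0

Closest pair: (-21, 25) and (-24, 28) with distance 4.2426

The closest pair is (-21, 25) and (-24, 28) with Euclidean distance 4.2426. For 8 points, brute-force pairwise comparison is shown above. For large n, the divide-and-conquer algorithm (sort by x, recurse on halves, check the dividing strip) achieves O(n log n).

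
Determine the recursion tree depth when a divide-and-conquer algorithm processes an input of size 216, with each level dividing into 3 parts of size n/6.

For divide and conquer with division factor 6:

Problem sizes at each level:
Level 0: 216
Level 1: 36
Level 2: 6
Level 3: 1

The root is level 0 and the size-1 base case is level 3 (the tree spans levels 0 through 3, i.e. 4 levels counting the root), so the depth is the number of divisions: log_6(216) = 3

The recursion tree depth is log_6(216) = 3. At each level, the problem size is divided by 6, so it takes 3 divisions to reduce to a base case of size 1. The algorithm makes 3 recursive calls at each level.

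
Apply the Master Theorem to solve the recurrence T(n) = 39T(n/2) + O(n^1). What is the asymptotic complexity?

Master Theorem for T(n) = 39T(n/2) + O(n^1):

a = 39, b = 2, c = 1
log_b(a) = log_2(39) = 5.2854

Case 1: c = 1 < log_2(39) = 5.2854
T(n) = O(n^(log_2 39))

For T(n) = 39T(n/2) + O(n^1): log_2(39) = 5.2854. This is Case 1 of the Master Theorem (c < log_b(a), work dominated by leaves), giving O(n^(log_2 39)).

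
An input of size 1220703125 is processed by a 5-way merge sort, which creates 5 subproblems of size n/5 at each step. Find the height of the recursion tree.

For divide and conquer with division factor 5:

Problem sizes at each level:
Level 0: 1220703125
Level 1: 244140625
Level 2: 48828125
Level 3: 9765625
Level 4: 1953125
Level 5: 390625
Level 6: 78125
Level 7: 15625
Level 8: 3125
Level 9: 625
Level 10: 125
Level 11: 25
Level 12: 5
Level 13: 1

The root is level 0 and the size-1 base case is level 13 (the tree spans levels 0 through 13, i.e. 14 levels counting the root), so the depth is the number of divisions: log_5(1220703125) = 13

The recursion tree depth is log_5(1220703125) = 13. At each level, the problem size is divided by 5, so it takes 13 divisions to reduce to a base case of size 1. The algorithm makes 5 recursive calls at each level.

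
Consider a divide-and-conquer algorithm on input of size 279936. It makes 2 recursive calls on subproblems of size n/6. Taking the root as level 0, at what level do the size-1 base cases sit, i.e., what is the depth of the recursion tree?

For divide and conquer with division factor 6:

Problem sizes at each level:
Level 0: 279936
Level 1: 46656
Level 2: 7776
Level 3: 1296
Level 4: 216
Level 5: 36
Level 6: 6
Level 7: 1

The root is level 0 and the size-1 base case is level 7 (the tree spans levels 0 through 7, i.e. 8 levels counting the root), so the depth is the number of divisions: log_6(279936) = 7

The recursion tree depth is log_6(279936) = 7. At each level, the problem size is divided by 6, so it takes 7 divisions to reduce to a base case of size 1. The algorithm makes 2 recursive calls at each level.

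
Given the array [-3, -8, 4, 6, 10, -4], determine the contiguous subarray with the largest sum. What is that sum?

Using Kadane's algorithm on [-3, -8, 4, 6, 10, -4]:

Scanning through the array:
Position 1 (value -8): max_ending_here = -8, max_so_far = -3
Position 2 (value 4): max_ending_here = 4, max_so_far = 4
Position 3 (value 6): max_ending_here = 10, max_so_far = 10
Position 4 (value 10): max_ending_here = 20, max_so_far = 20
Position 5 (value -4): max_ending_here = 16, max_so_far = 20

Maximum subarray: [4, 6, 10]
Maximum sum: 20

The maximum subarray is [4, 6, 10] with sum 20. This subarray runs from index 2 to index 4.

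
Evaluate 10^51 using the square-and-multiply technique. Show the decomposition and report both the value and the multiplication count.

Computing 10^51 by squaring (build up from 10^1; each line after the first costs one multiplication):

10^1 = 10
10^2 = (10^1)^2 = 10^2 = 100
10^3 = 10 * 10^2 = 10 * 100 = 1000
10^6 = (10^3)^2 = 1000^2 = 1000000
10^12 = (10^6)^2 = 1000000^2 = 1000000000000
10^24 = (10^12)^2 = 1000000000000^2 = 1000000000000000000000000
10^25 = 10 * 10^24 = 10 * 1000000000000000000000000 = 10000000000000000000000000
10^50 = (10^25)^2 = 10000000000000000000000000^2 = 100000000000000000000000000000000000000000000000000
10^51 = 10 * 10^50 = 10 * 100000000000000000000000000000000000000000000000000 = 1000000000000000000000000000000000000000000000000000

Result: 1000000000000000000000000000000000000000000000000000
Multiplications needed: 8 (8 lines after 10^1)

10^51 = 1000000000000000000000000000000000000000000000000000. Using exponentiation by squaring, this requires 8 multiplications. The key idea: if the exponent is even, square the half-power; if odd, multiply by the base once.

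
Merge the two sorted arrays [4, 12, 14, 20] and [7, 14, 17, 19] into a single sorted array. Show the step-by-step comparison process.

Merging process:

Compare 4 vs 7: take 4 from left. Merged: [4]
Compare 12 vs 7: take 7 from right. Merged: [4, 7]
Compare 12 vs 14: take 12 from left. Merged: [4, 7, 12]
Compare 14 vs 14: take 14 from left. Merged: [4, 7, 12, 14]
Compare 20 vs 14: take 14 from right. Merged: [4, 7, 12, 14, 14]
Compare 20 vs 17: take 17 from right. Merged: [4, 7, 12, 14, 14, 17]
Compare 20 vs 19: take 19 from right. Merged: [4, 7, 12, 14, 14, 17, 19]
Append remaining from left: [20]. Merged: [4, 7, 12, 14, 14, 17, 19, 20]

Final merged array: [4, 7, 12, 14, 14, 17, 19, 20]
Total comparisons: 7

The merged array is [4, 7, 12, 14, 14, 17, 19, 20], requiring 7 comparisons. The merge step runs in O(n) time where n is the total number of elements.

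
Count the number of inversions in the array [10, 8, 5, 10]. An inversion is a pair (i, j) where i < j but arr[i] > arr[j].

Finding inversions in [10, 8, 5, 10]:

(0, 1): arr[0]=10 > arr[1]=8
(0, 2): arr[0]=10 > arr[2]=5
(1, 2): arr[1]=8 > arr[2]=5

Total inversions: 3

The array has 3 inversion(s): (0,1), (0,2), (1,2). Each pair (i,j) satisfies i < j and arr[i] > arr[j].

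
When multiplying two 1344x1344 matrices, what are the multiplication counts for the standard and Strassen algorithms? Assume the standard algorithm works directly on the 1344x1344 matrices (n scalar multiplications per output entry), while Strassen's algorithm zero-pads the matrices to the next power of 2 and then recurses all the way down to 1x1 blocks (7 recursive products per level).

Matrix multiplication for 1344x1344 matrices:

Strassen's algorithm requires power-of-2 dimensions. Pad 1344x1344 to 2048x2048 (next power of 2).

Standard algorithm: 1344^3 = 2427715584 multiplications
Strassen's algorithm: 7^(log2(2048)) = 7^11 = 1977326743 multiplications
Savings: 2427715584 - 1977326743 = 450388841 multiplications

Standard: 2427715584 multiplications (1344^3). Strassen: 1977326743 multiplications (7^11, after padding to 2048x2048). Strassen reduces 8 recursive multiplications to 7 at each level.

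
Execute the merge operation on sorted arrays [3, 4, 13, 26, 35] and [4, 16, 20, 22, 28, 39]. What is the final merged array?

Merging process:

Compare 3 vs 4: take 3 from left. Merged: [3]
Compare 4 vs 4: take 4 from left. Merged: [3, 4]
Compare 13 vs 4: take 4 from right. Merged: [3, 4, 4]
Compare 13 vs 16: take 13 from left. Merged: [3, 4, 4, 13]
Compare 26 vs 16: take 16 from right. Merged: [3, 4, 4, 13, 16]
Compare 26 vs 20: take 20 from right. Merged: [3, 4, 4, 13, 16, 20]
Compare 26 vs 22: take 22 from right. Merged: [3, 4, 4, 13, 16, 20, 22]
Compare 26 vs 28: take 26 from left. Merged: [3, 4, 4, 13, 16, 20, 22, 26]
Compare 35 vs 28: take 28 from right. Merged: [3, 4, 4, 13, 16, 20, 22, 26, 28]
Compare 35 vs 39: take 35 from left. Merged: [3, 4, 4, 13, 16, 20, 22, 26, 28, 35]
Append remaining from right: [39]. Merged: [3, 4, 4, 13, 16, 20, 22, 26, 28, 35, 39]

Final merged array: [3, 4, 4, 13, 16, 20, 22, 26, 28, 35, 39]
Total comparisons: 10

The merged array is [3, 4, 4, 13, 16, 20, 22, 26, 28, 35, 39], requiring 10 comparisons. The merge step runs in O(n) time where n is the total number of elements.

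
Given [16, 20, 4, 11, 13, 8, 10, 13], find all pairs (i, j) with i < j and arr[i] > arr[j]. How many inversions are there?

Finding inversions in [16, 20, 4, 11, 13, 8, 10, 13]:

(0, 2): arr[0]=16 > arr[2]=4
(0, 3): arr[0]=16 > arr[3]=11
(0, 4): arr[0]=16 > arr[4]=13
(0, 5): arr[0]=16 > arr[5]=8
(0, 6): arr[0]=16 > arr[6]=10
(0, 7): arr[0]=16 > arr[7]=13
(1, 2): arr[1]=20 > arr[2]=4
(1, 3): arr[1]=20 > arr[3]=11
(1, 4): arr[1]=20 > arr[4]=13
(1, 5): arr[1]=20 > arr[5]=8
(1, 6): arr[1]=20 > arr[6]=10
(1, 7): arr[1]=20 > arr[7]=13
(3, 5): arr[3]=11 > arr[5]=8
(3, 6): arr[3]=11 > arr[6]=10
(4, 5): arr[4]=13 > arr[5]=8
(4, 6): arr[4]=13 > arr[6]=10

Total inversions: 16

The array has 16 inversion(s): (0,2), (0,3), (0,4), (0,5), (0,6), (0,7), (1,2), (1,3), (1,4), (1,5), (1,6), (1,7), (3,5), (3,6), (4,5), (4,6). Each pair (i,j) satisfies i < j and arr[i] > arr[j].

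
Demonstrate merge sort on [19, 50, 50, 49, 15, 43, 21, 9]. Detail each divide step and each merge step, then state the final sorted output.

Merge sort trace:

Split: [19, 50, 50, 49, 15, 43, 21, 9] -> [19, 50, 50, 49] and [15, 43, 21, 9]
  Split: [19, 50, 50, 49] -> [19, 50] and [50, 49]
    Split: [19, 50] -> [19] and [50]
    Merge: [19] + [50] -> [19, 50]
    Split: [50, 49] -> [50] and [49]
    Merge: [50] + [49] -> [49, 50]
  Merge: [19, 50] + [49, 50] -> [19, 49, 50, 50]
  Split: [15, 43, 21, 9] -> [15, 43] and [21, 9]
    Split: [15, 43] -> [15] and [43]
    Merge: [15] + [43] -> [15, 43]
    Split: [21, 9] -> [21] and [9]
    Merge: [21] + [9] -> [9, 21]
  Merge: [15, 43] + [9, 21] -> [9, 15, 21, 43]
Merge: [19, 49, 50, 50] + [9, 15, 21, 43] -> [9, 15, 19, 21, 43, 49, 50, 50]

Final sorted array: [9, 15, 19, 21, 43, 49, 50, 50]

The merge sort proceeds by recursively splitting the array and merging sorted halves.
After all merges, the sorted array is [9, 15, 19, 21, 43, 49, 50, 50].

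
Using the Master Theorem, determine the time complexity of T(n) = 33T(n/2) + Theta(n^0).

Master Theorem for T(n) = 33T(n/2) + O(n^0):

a = 33, b = 2, c = 0
log_b(a) = log_2(33) = 5.0444

Case 1: c = 0 < log_2(33) = 5.0444
T(n) = O(n^(log_2 33))

For T(n) = 33T(n/2) + O(n^0): log_2(33) = 5.0444. This is Case 1 of the Master Theorem (c < log_b(a), work dominated by leaves), giving O(n^(log_2 33)).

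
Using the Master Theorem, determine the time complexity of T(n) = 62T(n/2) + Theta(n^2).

Master Theorem for T(n) = 62T(n/2) + O(n^2):

a = 62, b = 2, c = 2
log_b(a) = log_2(62) = 5.9542

Case 1: c = 2 < log_2(62) = 5.9542
T(n) = O(n^(log_2 62))

For T(n) = 62T(n/2) + O(n^2): log_2(62) = 5.9542. This is Case 1 of the Master Theorem (c < log_b(a), work dominated by leaves), giving O(n^(log_2 62)).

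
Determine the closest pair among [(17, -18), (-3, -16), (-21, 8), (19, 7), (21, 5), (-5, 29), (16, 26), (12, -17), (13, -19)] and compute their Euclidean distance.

Computing all pairwise distances among 9 points:

d((17, -18), (-3, -16)) = 20.0998
d((17, -18), (-21, 8)) = 46.0435
d((17, -18), (19, 7)) = 25.0799
d((17, -18), (21, 5)) = 23.3452
d((17, -18), (-5, 29)) = 51.8941
d((17, -18), (16, 26)) = 44.0114
d((17, -18), (12, -17)) = 5.099
d((17, -18), (13, -19)) = 4.1231
d((-3, -16), (-21, 8)) = 30.0
d((-3, -16), (19, 7)) = 31.8277
d((-3, -16), (21, 5)) = 31.8904
d((-3, -16), (-5, 29)) = 45.0444
d((-3, -16), (16, 26)) = 46.0977
d((-3, -16), (12, -17)) = 15.0333
d((-3, -16), (13, -19)) = 16.2788
d((-21, 8), (19, 7)) = 40.0125
d((-21, 8), (21, 5)) = 42.107
d((-21, 8), (-5, 29)) = 26.4008
d((-21, 8), (16, 26)) = 41.1461
d((-21, 8), (12, -17)) = 41.4005
d((-21, 8), (13, -19)) = 43.4166
d((19, 7), (21, 5)) = 2.8284
d((19, 7), (-5, 29)) = 32.5576
d((19, 7), (16, 26)) = 19.2354
d((19, 7), (12, -17)) = 25.0
d((19, 7), (13, -19)) = 26.6833
d((21, 5), (-5, 29)) = 35.3836
d((21, 5), (16, 26)) = 21.587
d((21, 5), (12, -17)) = 23.7697
d((21, 5), (13, -19)) = 25.2982
d((-5, 29), (16, 26)) = 21.2132
d((-5, 29), (12, -17)) = 49.0408
d((-5, 29), (13, -19)) = 51.264
d((16, 26), (12, -17)) = 43.1856
d((16, 26), (13, -19)) = 45.0999
d((12, -17), (13, -19)) = 2.2361 <-- minimum

Closest pair: (12, -17) and (13, -19) with distance 2.2361

The closest pair is (12, -17) and (13, -19) with Euclidean distance 2.2361. For 9 points, brute-force pairwise comparison is shown above. For large n, the divide-and-conquer algorithm (sort by x, recurse on halves, check the dividing strip) achieves O(n log n).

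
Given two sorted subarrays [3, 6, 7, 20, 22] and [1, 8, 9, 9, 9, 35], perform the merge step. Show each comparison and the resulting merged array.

Merging process:

Compare 3 vs 1: take 1 from right. Merged: [1]
Compare 3 vs 8: take 3 from left. Merged: [1, 3]
Compare 6 vs 8: take 6 from left. Merged: [1, 3, 6]
Compare 7 vs 8: take 7 from left. Merged: [1, 3, 6, 7]
Compare 20 vs 8: take 8 from right. Merged: [1, 3, 6, 7, 8]
Compare 20 vs 9: take 9 from right. Merged: [1, 3, 6, 7, 8, 9]
Compare 20 vs 9: take 9 from right. Merged: [1, 3, 6, 7, 8, 9, 9]
Compare 20 vs 9: take 9 from right. Merged: [1, 3, 6, 7, 8, 9, 9, 9]
Compare 20 vs 35: take 20 from left. Merged: [1, 3, 6, 7, 8, 9, 9, 9, 20]
Compare 22 vs 35: take 22 from left. Merged: [1, 3, 6, 7, 8, 9, 9, 9, 20, 22]
Append remaining from right: [35]. Merged: [1, 3, 6, 7, 8, 9, 9, 9, 20, 22, 35]

Final merged array: [1, 3, 6, 7, 8, 9, 9, 9, 20, 22, 35]
Total comparisons: 10

The merged array is [1, 3, 6, 7, 8, 9, 9, 9, 20, 22, 35], requiring 10 comparisons. The merge step runs in O(n) time where n is the total number of elements.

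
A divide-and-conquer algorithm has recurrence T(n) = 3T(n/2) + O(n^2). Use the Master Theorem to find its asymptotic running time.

Master Theorem for T(n) = 3T(n/2) + O(n^2):

a = 3, b = 2, c = 2
log_b(a) = log_2(3) = 1.5850

Case 3: c = 2 > log_2(3) = 1.5850
T(n) = O(n^2) = O(n^2)

For T(n) = 3T(n/2) + O(n^2): log_2(3) = 1.5850. This is Case 3 of the Master Theorem (c > log_b(a), work dominated by root), giving O(n^2).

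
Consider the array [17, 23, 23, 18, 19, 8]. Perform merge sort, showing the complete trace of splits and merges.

Merge sort trace:

Split: [17, 23, 23, 18, 19, 8] -> [17, 23, 23] and [18, 19, 8]
  Split: [17, 23, 23] -> [17] and [23, 23]
    Split: [23, 23] -> [23] and [23]
    Merge: [23] + [23] -> [23, 23]
  Merge: [17] + [23, 23] -> [17, 23, 23]
  Split: [18, 19, 8] -> [18] and [19, 8]
    Split: [19, 8] -> [19] and [8]
    Merge: [19] + [8] -> [8, 19]
  Merge: [18] + [8, 19] -> [8, 18, 19]
Merge: [17, 23, 23] + [8, 18, 19] -> [8, 17, 18, 19, 23, 23]

Final sorted array: [8, 17, 18, 19, 23, 23]

The merge sort proceeds by recursively splitting the array and merging sorted halves.
After all merges, the sorted array is [8, 17, 18, 19, 23, 23].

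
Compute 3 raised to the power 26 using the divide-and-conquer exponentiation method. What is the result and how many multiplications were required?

Computing 3^26 by squaring (build up from 3^1; each line after the first costs one multiplication):

3^1 = 3
3^2 = (3^1)^2 = 3^2 = 9
3^3 = 3 * 3^2 = 3 * 9 = 27
3^6 = (3^3)^2 = 27^2 = 729
3^12 = (3^6)^2 = 729^2 = 531441
3^13 = 3 * 3^12 = 3 * 531441 = 1594323
3^26 = (3^13)^2 = 1594323^2 = 2541865828329

Result: 2541865828329
Multiplications needed: 6 (6 lines after 3^1)

3^26 = 2541865828329. Using exponentiation by squaring, this requires 6 multiplications. The key idea: if the exponent is even, square the half-power; if odd, multiply by the base once.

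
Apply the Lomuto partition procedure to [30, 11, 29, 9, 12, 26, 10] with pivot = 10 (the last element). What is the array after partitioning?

Lomuto partition with pivot = 10:

Initial array: [30, 11, 29, 9, 12, 26, 10]

arr[0]=30 > 10: no swap
arr[1]=11 > 10: no swap
arr[2]=29 > 10: no swap
arr[3]=9 <= 10: swap with position 0, array becomes [9, 11, 29, 30, 12, 26, 10]
arr[4]=12 > 10: no swap
arr[5]=26 > 10: no swap

Place pivot at position 1: [9, 10, 29, 30, 12, 26, 11]
Pivot position: 1

After partitioning with pivot 10, the array becomes [9, 10, 29, 30, 12, 26, 11]. The pivot is placed at index 1. All elements to the left of the pivot are <= 10, and all elements to the right are > 10.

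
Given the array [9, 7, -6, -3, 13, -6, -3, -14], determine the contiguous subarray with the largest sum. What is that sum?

Using Kadane's algorithm on [9, 7, -6, -3, 13, -6, -3, -14]:

Scanning through the array:
Position 1 (value 7): max_ending_here = 16, max_so_far = 16
Position 2 (value -6): max_ending_here = 10, max_so_far = 16
Position 3 (value -3): max_ending_here = 7, max_so_far = 16
Position 4 (value 13): max_ending_here = 20, max_so_far = 20
Position 5 (value -6): max_ending_here = 14, max_so_far = 20
Position 6 (value -3): max_ending_here = 11, max_so_far = 20
Position 7 (value -14): max_ending_here = -3, max_so_far = 20

Maximum subarray: [9, 7, -6, -3, 13]
Maximum sum: 20

The maximum subarray is [9, 7, -6, -3, 13] with sum 20. This subarray runs from index 0 to index 4.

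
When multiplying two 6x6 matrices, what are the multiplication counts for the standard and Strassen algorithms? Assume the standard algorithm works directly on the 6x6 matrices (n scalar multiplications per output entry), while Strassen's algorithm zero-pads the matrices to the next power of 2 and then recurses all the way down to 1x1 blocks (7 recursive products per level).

Matrix multiplication for 6x6 matrices:

Strassen's algorithm requires power-of-2 dimensions. Pad 6x6 to 8x8 (next power of 2).

Standard algorithm: 6^3 = 216 multiplications
Strassen's algorithm: 7^(log2(8)) = 7^3 = 343 multiplications
Difference: 216 - 343 = -127 (Strassen uses MORE here due to padding overhead — for small or just-over-power-of-2 n, padding can outweigh the per-level savings)

Standard: 216 multiplications (6^3). Strassen: 343 multiplications (7^3, after padding to 8x8). Strassen reduces 8 recursive multiplications to 7 at each level.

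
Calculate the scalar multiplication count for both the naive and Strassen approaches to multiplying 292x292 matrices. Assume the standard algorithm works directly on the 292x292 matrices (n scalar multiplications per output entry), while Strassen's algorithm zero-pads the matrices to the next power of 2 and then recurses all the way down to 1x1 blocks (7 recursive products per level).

Matrix multiplication for 292x292 matrices:

Strassen's algorithm requires power-of-2 dimensions. Pad 292x292 to 512x512 (next power of 2).

Standard algorithm: 292^3 = 24897088 multiplications
Strassen's algorithm: 7^(log2(512)) = 7^9 = 40353607 multiplications
Difference: 24897088 - 40353607 = -15456519 (Strassen uses MORE here due to padding overhead — for small or just-over-power-of-2 n, padding can outweigh the per-level savings)

Standard: 24897088 multiplications (292^3). Strassen: 40353607 multiplications (7^9, after padding to 512x512). Strassen reduces 8 recursive multiplications to 7 at each level.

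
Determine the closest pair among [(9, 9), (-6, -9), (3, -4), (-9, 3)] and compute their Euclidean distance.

Computing all pairwise distances among 4 points:

d((9, 9), (-6, -9)) = 23.4307
d((9, 9), (3, -4)) = 14.3178
d((9, 9), (-9, 3)) = 18.9737
d((-6, -9), (3, -4)) = 10.2956 <-- minimum
d((-6, -9), (-9, 3)) = 12.3693
d((3, -4), (-9, 3)) = 13.8924

Closest pair: (-6, -9) and (3, -4) with distance 10.2956

The closest pair is (-6, -9) and (3, -4) with Euclidean distance 10.2956. For 4 points, brute-force pairwise comparison is shown above. For large n, the divide-and-conquer algorithm (sort by x, recurse on halves, check the dividing strip) achieves O(n log n).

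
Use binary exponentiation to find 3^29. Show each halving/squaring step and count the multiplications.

Computing 3^29 by squaring (build up from 3^1; each line after the first costs one multiplication):

3^1 = 3
3^2 = (3^1)^2 = 3^2 = 9
3^3 = 3 * 3^2 = 3 * 9 = 27
3^6 = (3^3)^2 = 27^2 = 729
3^7 = 3 * 3^6 = 3 * 729 = 2187
3^14 = (3^7)^2 = 2187^2 = 4782969
3^28 = (3^14)^2 = 4782969^2 = 22876792454961
3^29 = 3 * 3^28 = 3 * 22876792454961 = 68630377364883

Result: 68630377364883
Multiplications needed: 7 (7 lines after 3^1)

3^29 = 68630377364883. Using exponentiation by squaring, this requires 7 multiplications. The key idea: if the exponent is even, square the half-power; if odd, multiply by the base once.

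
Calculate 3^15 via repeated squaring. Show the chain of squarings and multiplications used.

Computing 3^15 by squaring (build up from 3^1; each line after the first costs one multiplication):

3^1 = 3
3^2 = (3^1)^2 = 3^2 = 9
3^3 = 3 * 3^2 = 3 * 9 = 27
3^6 = (3^3)^2 = 27^2 = 729
3^7 = 3 * 3^6 = 3 * 729 = 2187
3^14 = (3^7)^2 = 2187^2 = 4782969
3^15 = 3 * 3^14 = 3 * 4782969 = 14348907

Result: 14348907
Multiplications needed: 6 (6 lines after 3^1)

3^15 = 14348907. Using exponentiation by squaring, this requires 6 multiplications. The key idea: if the exponent is even, square the half-power; if odd, multiply by the base once.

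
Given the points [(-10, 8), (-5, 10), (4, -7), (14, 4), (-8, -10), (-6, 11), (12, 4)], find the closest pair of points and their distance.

Computing all pairwise distances among 7 points:

d((-10, 8), (-5, 10)) = 5.3852
d((-10, 8), (4, -7)) = 20.5183
d((-10, 8), (14, 4)) = 24.3311
d((-10, 8), (-8, -10)) = 18.1108
d((-10, 8), (-6, 11)) = 5.0
d((-10, 8), (12, 4)) = 22.3607
d((-5, 10), (4, -7)) = 19.2354
d((-5, 10), (14, 4)) = 19.9249
d((-5, 10), (-8, -10)) = 20.2237
d((-5, 10), (-6, 11)) = 1.4142 <-- minimum
d((-5, 10), (12, 4)) = 18.0278
d((4, -7), (14, 4)) = 14.8661
d((4, -7), (-8, -10)) = 12.3693
d((4, -7), (-6, 11)) = 20.5913
d((4, -7), (12, 4)) = 13.6015
d((14, 4), (-8, -10)) = 26.0768
d((14, 4), (-6, 11)) = 21.1896
d((14, 4), (12, 4)) = 2.0
d((-8, -10), (-6, 11)) = 21.095
d((-8, -10), (12, 4)) = 24.4131
d((-6, 11), (12, 4)) = 19.3132

Closest pair: (-5, 10) and (-6, 11) with distance 1.4142

The closest pair is (-5, 10) and (-6, 11) with Euclidean distance 1.4142. For 7 points, brute-force pairwise comparison is shown above. For large n, the divide-and-conquer algorithm (sort by x, recurse on halves, check the dividing strip) achieves O(n log n).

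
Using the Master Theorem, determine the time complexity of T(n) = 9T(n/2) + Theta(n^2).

Master Theorem for T(n) = 9T(n/2) + O(n^2):

a = 9, b = 2, c = 2
log_b(a) = log_2(9) = 3.1699

Case 1: c = 2 < log_2(9) = 3.1699
T(n) = O(n^(log_2 9))

For T(n) = 9T(n/2) + O(n^2): log_2(9) = 3.1699. This is Case 1 of the Master Theorem (c < log_b(a), work dominated by leaves), giving O(n^(log_2 9)).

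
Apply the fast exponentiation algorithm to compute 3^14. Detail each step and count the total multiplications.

Computing 3^14 by squaring (build up from 3^1; each line after the first costs one multiplication):

3^1 = 3
3^2 = (3^1)^2 = 3^2 = 9
3^3 = 3 * 3^2 = 3 * 9 = 27
3^6 = (3^3)^2 = 27^2 = 729
3^7 = 3 * 3^6 = 3 * 729 = 2187
3^14 = (3^7)^2 = 2187^2 = 4782969

Result: 4782969
Multiplications needed: 5 (5 lines after 3^1)

3^14 = 4782969. Using exponentiation by squaring, this requires 5 multiplications. The key idea: if the exponent is even, square the half-power; if odd, multiply by the base once.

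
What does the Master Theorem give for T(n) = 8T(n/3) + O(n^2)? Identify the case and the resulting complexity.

Master Theorem for T(n) = 8T(n/3) + O(n^2):

a = 8, b = 3, c = 2
log_b(a) = log_3(8) = 1.8928

Case 3: c = 2 > log_3(8) = 1.8928
T(n) = O(n^2) = O(n^2)

For T(n) = 8T(n/3) + O(n^2): log_3(8) = 1.8928. This is Case 3 of the Master Theorem (c > log_b(a), work dominated by root), giving O(n^2).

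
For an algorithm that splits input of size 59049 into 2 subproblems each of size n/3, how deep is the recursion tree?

For divide and conquer with division factor 3:

Problem sizes at each level:
Level 0: 59049
Level 1: 19683
Level 2: 6561
Level 3: 2187
Level 4: 729
Level 5: 243
Level 6: 81
Level 7: 27
Level 8: 9
Level 9: 3
Level 10: 1

The root is level 0 and the size-1 base case is level 10 (the tree spans levels 0 through 10, i.e. 11 levels counting the root), so the depth is the number of divisions: log_3(59049) = 10

The recursion tree depth is log_3(59049) = 10. At each level, the problem size is divided by 3, so it takes 10 divisions to reduce to a base case of size 1. The algorithm makes 2 recursive calls at each level.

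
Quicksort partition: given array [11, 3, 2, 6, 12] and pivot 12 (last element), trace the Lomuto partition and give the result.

Lomuto partition with pivot = 12:

Initial array: [11, 3, 2, 6, 12]

arr[0]=11 <= 12: swap with position 0, array becomes [11, 3, 2, 6, 12]
arr[1]=3 <= 12: swap with position 1, array becomes [11, 3, 2, 6, 12]
arr[2]=2 <= 12: swap with position 2, array becomes [11, 3, 2, 6, 12]
arr[3]=6 <= 12: swap with position 3, array becomes [11, 3, 2, 6, 12]

Place pivot at position 4: [11, 3, 2, 6, 12]
Pivot position: 4

After partitioning with pivot 12, the array becomes [11, 3, 2, 6, 12]. The pivot is placed at index 4. All elements to the left of the pivot are <= 12, and all elements to the right are > 12.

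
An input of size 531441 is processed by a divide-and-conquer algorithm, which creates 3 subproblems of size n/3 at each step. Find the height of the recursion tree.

For divide and conquer with division factor 3:

Problem sizes at each level:
Level 0: 531441
Level 1: 177147
Level 2: 59049
Level 3: 19683
Level 4: 6561
Level 5: 2187
Level 6: 729
Level 7: 243
Level 8: 81
Level 9: 27
Level 10: 9
Level 11: 3
Level 12: 1

The root is level 0 and the size-1 base case is level 12 (the tree spans levels 0 through 12, i.e. 13 levels counting the root), so the depth is the number of divisions: log_3(531441) = 12

The recursion tree depth is log_3(531441) = 12. At each level, the problem size is divided by 3, so it takes 12 divisions to reduce to a base case of size 1. The algorithm makes 3 recursive calls at each level.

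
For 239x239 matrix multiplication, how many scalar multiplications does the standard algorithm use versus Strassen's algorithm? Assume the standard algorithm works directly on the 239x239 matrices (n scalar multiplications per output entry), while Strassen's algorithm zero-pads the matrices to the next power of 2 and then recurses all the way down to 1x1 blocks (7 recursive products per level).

Matrix multiplication for 239x239 matrices:

Strassen's algorithm requires power-of-2 dimensions. Pad 239x239 to 256x256 (next power of 2).

Standard algorithm: 239^3 = 13651919 multiplications
Strassen's algorithm: 7^(log2(256)) = 7^8 = 5764801 multiplications
Savings: 13651919 - 5764801 = 7887118 multiplications

Standard: 13651919 multiplications (239^3). Strassen: 5764801 multiplications (7^8, after padding to 256x256). Strassen reduces 8 recursive multiplications to 7 at each level.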